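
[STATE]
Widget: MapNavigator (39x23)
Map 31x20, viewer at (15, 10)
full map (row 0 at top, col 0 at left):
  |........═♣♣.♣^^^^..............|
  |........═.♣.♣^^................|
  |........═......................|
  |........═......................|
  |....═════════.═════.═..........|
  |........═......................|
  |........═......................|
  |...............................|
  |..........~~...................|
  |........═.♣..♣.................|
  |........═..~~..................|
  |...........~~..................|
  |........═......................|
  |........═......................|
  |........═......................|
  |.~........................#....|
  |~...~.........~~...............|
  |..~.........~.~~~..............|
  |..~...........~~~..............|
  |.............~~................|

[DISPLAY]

                                       
    ........═♣♣.♣^^^^..............    
    ........═.♣.♣^^................    
    ........═......................    
    ........═......................    
    ....═════════.═════.═..........    
    ........═......................    
    ........═......................    
    ...............................    
    ..........~~...................    
    ........═.♣..♣.................    
    ........═..~~..@...............    
    ...........~~..................    
    ........═......................    
    ........═......................    
    ........═......................    
    .~........................#....    
    ~...~.........~~...............    
    ..~.........~.~~~..............    
    ..~...........~~~..............    
    .............~~................    
                                       
                                       


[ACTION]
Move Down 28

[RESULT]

    ..........~~...................    
    ........═.♣..♣.................    
    ........═..~~..................    
    ...........~~..................    
    ........═......................    
    ........═......................    
    ........═......................    
    .~........................#....    
    ~...~.........~~...............    
    ..~.........~.~~~..............    
    ..~...........~~~..............    
    .............~~@...............    
                                       
                                       
                                       
                                       
                                       
                                       
                                       
                                       
                                       
                                       
                                       


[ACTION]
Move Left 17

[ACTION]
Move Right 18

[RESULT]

 ..........~~...................       
 ........═.♣..♣.................       
 ........═..~~..................       
 ...........~~..................       
 ........═......................       
 ........═......................       
 ........═......................       
 .~........................#....       
 ~...~.........~~...............       
 ..~.........~.~~~..............       
 ..~...........~~~..............       
 .............~~...@............       
                                       
                                       
                                       
                                       
                                       
                                       
                                       
                                       
                                       
                                       
                                       


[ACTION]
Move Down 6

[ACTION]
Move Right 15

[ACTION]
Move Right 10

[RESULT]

~...................                   
..♣.................                   
~~..................                   
~~..................                   
....................                   
....................                   
....................                   
...............#....                   
...~~...............                   
.~.~~~..............                   
...~~~..............                   
..~~...............@                   
                                       
                                       
                                       
                                       
                                       
                                       
                                       
                                       
                                       
                                       
                                       


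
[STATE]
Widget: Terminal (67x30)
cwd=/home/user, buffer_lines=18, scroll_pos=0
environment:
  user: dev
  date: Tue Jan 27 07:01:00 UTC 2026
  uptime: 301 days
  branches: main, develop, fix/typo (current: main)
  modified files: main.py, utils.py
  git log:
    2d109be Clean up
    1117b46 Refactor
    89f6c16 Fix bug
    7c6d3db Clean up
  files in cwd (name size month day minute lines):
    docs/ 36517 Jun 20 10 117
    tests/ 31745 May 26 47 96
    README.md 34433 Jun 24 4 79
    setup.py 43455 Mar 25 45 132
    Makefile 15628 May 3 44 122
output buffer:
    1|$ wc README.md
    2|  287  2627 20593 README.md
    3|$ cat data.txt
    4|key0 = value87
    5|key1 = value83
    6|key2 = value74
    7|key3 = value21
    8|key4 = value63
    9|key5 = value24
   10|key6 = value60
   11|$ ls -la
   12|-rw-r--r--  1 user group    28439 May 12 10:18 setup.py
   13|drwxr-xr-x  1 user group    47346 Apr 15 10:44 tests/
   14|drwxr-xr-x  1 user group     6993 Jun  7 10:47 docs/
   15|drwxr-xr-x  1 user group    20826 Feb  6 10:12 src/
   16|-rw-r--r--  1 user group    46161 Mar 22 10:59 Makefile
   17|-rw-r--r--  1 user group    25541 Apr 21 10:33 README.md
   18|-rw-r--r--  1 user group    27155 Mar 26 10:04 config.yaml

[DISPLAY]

$ wc README.md                                                     
  287  2627 20593 README.md                                        
$ cat data.txt                                                     
key0 = value87                                                     
key1 = value83                                                     
key2 = value74                                                     
key3 = value21                                                     
key4 = value63                                                     
key5 = value24                                                     
key6 = value60                                                     
$ ls -la                                                           
-rw-r--r--  1 user group    28439 May 12 10:18 setup.py            
drwxr-xr-x  1 user group    47346 Apr 15 10:44 tests/              
drwxr-xr-x  1 user group     6993 Jun  7 10:47 docs/               
drwxr-xr-x  1 user group    20826 Feb  6 10:12 src/                
-rw-r--r--  1 user group    46161 Mar 22 10:59 Makefile            
-rw-r--r--  1 user group    25541 Apr 21 10:33 README.md           
-rw-r--r--  1 user group    27155 Mar 26 10:04 config.yaml         
$ █                                                                
                                                                   
                                                                   
                                                                   
                                                                   
                                                                   
                                                                   
                                                                   
                                                                   
                                                                   
                                                                   
                                                                   


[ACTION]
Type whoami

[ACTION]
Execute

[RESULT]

$ wc README.md                                                     
  287  2627 20593 README.md                                        
$ cat data.txt                                                     
key0 = value87                                                     
key1 = value83                                                     
key2 = value74                                                     
key3 = value21                                                     
key4 = value63                                                     
key5 = value24                                                     
key6 = value60                                                     
$ ls -la                                                           
-rw-r--r--  1 user group    28439 May 12 10:18 setup.py            
drwxr-xr-x  1 user group    47346 Apr 15 10:44 tests/              
drwxr-xr-x  1 user group     6993 Jun  7 10:47 docs/               
drwxr-xr-x  1 user group    20826 Feb  6 10:12 src/                
-rw-r--r--  1 user group    46161 Mar 22 10:59 Makefile            
-rw-r--r--  1 user group    25541 Apr 21 10:33 README.md           
-rw-r--r--  1 user group    27155 Mar 26 10:04 config.yaml         
$ whoami                                                           
dev                                                                
$ █                                                                
                                                                   
                                                                   
                                                                   
                                                                   
                                                                   
                                                                   
                                                                   
                                                                   
                                                                   


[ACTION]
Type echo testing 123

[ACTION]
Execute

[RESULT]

$ wc README.md                                                     
  287  2627 20593 README.md                                        
$ cat data.txt                                                     
key0 = value87                                                     
key1 = value83                                                     
key2 = value74                                                     
key3 = value21                                                     
key4 = value63                                                     
key5 = value24                                                     
key6 = value60                                                     
$ ls -la                                                           
-rw-r--r--  1 user group    28439 May 12 10:18 setup.py            
drwxr-xr-x  1 user group    47346 Apr 15 10:44 tests/              
drwxr-xr-x  1 user group     6993 Jun  7 10:47 docs/               
drwxr-xr-x  1 user group    20826 Feb  6 10:12 src/                
-rw-r--r--  1 user group    46161 Mar 22 10:59 Makefile            
-rw-r--r--  1 user group    25541 Apr 21 10:33 README.md           
-rw-r--r--  1 user group    27155 Mar 26 10:04 config.yaml         
$ whoami                                                           
dev                                                                
$ echo testing 123                                                 
testing 123                                                        
$ █                                                                
                                                                   
                                                                   
                                                                   
                                                                   
                                                                   
                                                                   
                                                                   


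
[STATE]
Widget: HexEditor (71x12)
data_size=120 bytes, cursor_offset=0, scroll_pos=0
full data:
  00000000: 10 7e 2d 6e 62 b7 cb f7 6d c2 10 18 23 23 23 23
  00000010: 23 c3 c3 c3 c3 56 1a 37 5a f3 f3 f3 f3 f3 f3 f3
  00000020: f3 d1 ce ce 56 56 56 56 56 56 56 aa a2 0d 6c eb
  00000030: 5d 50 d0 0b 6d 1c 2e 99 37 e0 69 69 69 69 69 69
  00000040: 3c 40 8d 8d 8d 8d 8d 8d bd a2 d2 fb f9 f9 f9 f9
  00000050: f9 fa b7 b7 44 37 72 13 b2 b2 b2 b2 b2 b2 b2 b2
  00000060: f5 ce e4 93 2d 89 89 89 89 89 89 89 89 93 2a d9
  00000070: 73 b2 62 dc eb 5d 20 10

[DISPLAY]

00000000  10 7e 2d 6e 62 b7 cb f7  6d c2 10 18 23 23 23 23  |.~-nb...m.
00000010  23 c3 c3 c3 c3 56 1a 37  5a f3 f3 f3 f3 f3 f3 f3  |#....V.7Z.
00000020  f3 d1 ce ce 56 56 56 56  56 56 56 aa a2 0d 6c eb  |....VVVVVV
00000030  5d 50 d0 0b 6d 1c 2e 99  37 e0 69 69 69 69 69 69  |]P..m...7.
00000040  3c 40 8d 8d 8d 8d 8d 8d  bd a2 d2 fb f9 f9 f9 f9  |<@........
00000050  f9 fa b7 b7 44 37 72 13  b2 b2 b2 b2 b2 b2 b2 b2  |....D7r...
00000060  f5 ce e4 93 2d 89 89 89  89 89 89 89 89 93 2a d9  |....-.....
00000070  73 b2 62 dc eb 5d 20 10                           |s.b..] .  
                                                                       
                                                                       
                                                                       
                                                                       


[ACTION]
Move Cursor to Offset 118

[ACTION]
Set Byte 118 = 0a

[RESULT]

00000000  10 7e 2d 6e 62 b7 cb f7  6d c2 10 18 23 23 23 23  |.~-nb...m.
00000010  23 c3 c3 c3 c3 56 1a 37  5a f3 f3 f3 f3 f3 f3 f3  |#....V.7Z.
00000020  f3 d1 ce ce 56 56 56 56  56 56 56 aa a2 0d 6c eb  |....VVVVVV
00000030  5d 50 d0 0b 6d 1c 2e 99  37 e0 69 69 69 69 69 69  |]P..m...7.
00000040  3c 40 8d 8d 8d 8d 8d 8d  bd a2 d2 fb f9 f9 f9 f9  |<@........
00000050  f9 fa b7 b7 44 37 72 13  b2 b2 b2 b2 b2 b2 b2 b2  |....D7r...
00000060  f5 ce e4 93 2d 89 89 89  89 89 89 89 89 93 2a d9  |....-.....
00000070  73 b2 62 dc eb 5d 0A 10                           |s.b..]..  
                                                                       
                                                                       
                                                                       
                                                                       


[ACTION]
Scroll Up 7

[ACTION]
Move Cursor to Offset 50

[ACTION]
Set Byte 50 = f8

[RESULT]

00000000  10 7e 2d 6e 62 b7 cb f7  6d c2 10 18 23 23 23 23  |.~-nb...m.
00000010  23 c3 c3 c3 c3 56 1a 37  5a f3 f3 f3 f3 f3 f3 f3  |#....V.7Z.
00000020  f3 d1 ce ce 56 56 56 56  56 56 56 aa a2 0d 6c eb  |....VVVVVV
00000030  5d 50 F8 0b 6d 1c 2e 99  37 e0 69 69 69 69 69 69  |]P..m...7.
00000040  3c 40 8d 8d 8d 8d 8d 8d  bd a2 d2 fb f9 f9 f9 f9  |<@........
00000050  f9 fa b7 b7 44 37 72 13  b2 b2 b2 b2 b2 b2 b2 b2  |....D7r...
00000060  f5 ce e4 93 2d 89 89 89  89 89 89 89 89 93 2a d9  |....-.....
00000070  73 b2 62 dc eb 5d 0a 10                           |s.b..]..  
                                                                       
                                                                       
                                                                       
                                                                       


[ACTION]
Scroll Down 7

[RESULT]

00000070  73 b2 62 dc eb 5d 0a 10                           |s.b..]..  
                                                                       
                                                                       
                                                                       
                                                                       
                                                                       
                                                                       
                                                                       
                                                                       
                                                                       
                                                                       
                                                                       


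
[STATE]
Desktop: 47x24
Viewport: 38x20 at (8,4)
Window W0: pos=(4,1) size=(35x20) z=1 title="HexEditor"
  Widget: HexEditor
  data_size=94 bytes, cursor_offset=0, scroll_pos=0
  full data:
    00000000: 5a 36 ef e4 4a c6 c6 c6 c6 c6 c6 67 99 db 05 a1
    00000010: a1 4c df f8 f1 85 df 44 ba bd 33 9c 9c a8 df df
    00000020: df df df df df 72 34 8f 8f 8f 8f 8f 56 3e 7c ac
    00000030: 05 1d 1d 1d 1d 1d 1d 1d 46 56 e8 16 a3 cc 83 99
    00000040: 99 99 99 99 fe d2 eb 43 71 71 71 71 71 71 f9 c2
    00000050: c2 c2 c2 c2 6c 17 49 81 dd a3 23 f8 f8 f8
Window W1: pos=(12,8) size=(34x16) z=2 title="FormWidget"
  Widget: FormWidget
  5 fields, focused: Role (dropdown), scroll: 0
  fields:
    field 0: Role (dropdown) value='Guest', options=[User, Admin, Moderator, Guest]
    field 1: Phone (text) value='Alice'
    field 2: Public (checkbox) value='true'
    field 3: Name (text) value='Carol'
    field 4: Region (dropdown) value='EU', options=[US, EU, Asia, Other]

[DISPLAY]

00000  5A 36 ef e4 4a c6 c6 c6┃       
00010  a1 4c df f8 f1 85 df 44┃       
00020  df df df df df 72 34 8f┃       
00030  05 1d 1d 1d 1d 1d 1d 1d┃       
0004┏━━━━━━━━━━━━━━━━━━━━━━━━━━━━━━━━┓
0005┃ FormWidget                     ┃
    ┠────────────────────────────────┨
    ┃> Role:       [Guest          ▼]┃
    ┃  Phone:      [Alice           ]┃
    ┃  Public:     [x]               ┃
    ┃  Name:       [Carol           ]┃
    ┃  Region:     [EU             ▼]┃
    ┃                                ┃
    ┃                                ┃
    ┃                                ┃
    ┃                                ┃
━━━━┃                                ┃
    ┃                                ┃
    ┃                                ┃
    ┗━━━━━━━━━━━━━━━━━━━━━━━━━━━━━━━━┛


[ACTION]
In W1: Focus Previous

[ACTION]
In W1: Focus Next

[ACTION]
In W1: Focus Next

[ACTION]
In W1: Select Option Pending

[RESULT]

00000  5A 36 ef e4 4a c6 c6 c6┃       
00010  a1 4c df f8 f1 85 df 44┃       
00020  df df df df df 72 34 8f┃       
00030  05 1d 1d 1d 1d 1d 1d 1d┃       
0004┏━━━━━━━━━━━━━━━━━━━━━━━━━━━━━━━━┓
0005┃ FormWidget                     ┃
    ┠────────────────────────────────┨
    ┃  Role:       [Guest          ▼]┃
    ┃> Phone:      [Alice           ]┃
    ┃  Public:     [x]               ┃
    ┃  Name:       [Carol           ]┃
    ┃  Region:     [EU             ▼]┃
    ┃                                ┃
    ┃                                ┃
    ┃                                ┃
    ┃                                ┃
━━━━┃                                ┃
    ┃                                ┃
    ┃                                ┃
    ┗━━━━━━━━━━━━━━━━━━━━━━━━━━━━━━━━┛


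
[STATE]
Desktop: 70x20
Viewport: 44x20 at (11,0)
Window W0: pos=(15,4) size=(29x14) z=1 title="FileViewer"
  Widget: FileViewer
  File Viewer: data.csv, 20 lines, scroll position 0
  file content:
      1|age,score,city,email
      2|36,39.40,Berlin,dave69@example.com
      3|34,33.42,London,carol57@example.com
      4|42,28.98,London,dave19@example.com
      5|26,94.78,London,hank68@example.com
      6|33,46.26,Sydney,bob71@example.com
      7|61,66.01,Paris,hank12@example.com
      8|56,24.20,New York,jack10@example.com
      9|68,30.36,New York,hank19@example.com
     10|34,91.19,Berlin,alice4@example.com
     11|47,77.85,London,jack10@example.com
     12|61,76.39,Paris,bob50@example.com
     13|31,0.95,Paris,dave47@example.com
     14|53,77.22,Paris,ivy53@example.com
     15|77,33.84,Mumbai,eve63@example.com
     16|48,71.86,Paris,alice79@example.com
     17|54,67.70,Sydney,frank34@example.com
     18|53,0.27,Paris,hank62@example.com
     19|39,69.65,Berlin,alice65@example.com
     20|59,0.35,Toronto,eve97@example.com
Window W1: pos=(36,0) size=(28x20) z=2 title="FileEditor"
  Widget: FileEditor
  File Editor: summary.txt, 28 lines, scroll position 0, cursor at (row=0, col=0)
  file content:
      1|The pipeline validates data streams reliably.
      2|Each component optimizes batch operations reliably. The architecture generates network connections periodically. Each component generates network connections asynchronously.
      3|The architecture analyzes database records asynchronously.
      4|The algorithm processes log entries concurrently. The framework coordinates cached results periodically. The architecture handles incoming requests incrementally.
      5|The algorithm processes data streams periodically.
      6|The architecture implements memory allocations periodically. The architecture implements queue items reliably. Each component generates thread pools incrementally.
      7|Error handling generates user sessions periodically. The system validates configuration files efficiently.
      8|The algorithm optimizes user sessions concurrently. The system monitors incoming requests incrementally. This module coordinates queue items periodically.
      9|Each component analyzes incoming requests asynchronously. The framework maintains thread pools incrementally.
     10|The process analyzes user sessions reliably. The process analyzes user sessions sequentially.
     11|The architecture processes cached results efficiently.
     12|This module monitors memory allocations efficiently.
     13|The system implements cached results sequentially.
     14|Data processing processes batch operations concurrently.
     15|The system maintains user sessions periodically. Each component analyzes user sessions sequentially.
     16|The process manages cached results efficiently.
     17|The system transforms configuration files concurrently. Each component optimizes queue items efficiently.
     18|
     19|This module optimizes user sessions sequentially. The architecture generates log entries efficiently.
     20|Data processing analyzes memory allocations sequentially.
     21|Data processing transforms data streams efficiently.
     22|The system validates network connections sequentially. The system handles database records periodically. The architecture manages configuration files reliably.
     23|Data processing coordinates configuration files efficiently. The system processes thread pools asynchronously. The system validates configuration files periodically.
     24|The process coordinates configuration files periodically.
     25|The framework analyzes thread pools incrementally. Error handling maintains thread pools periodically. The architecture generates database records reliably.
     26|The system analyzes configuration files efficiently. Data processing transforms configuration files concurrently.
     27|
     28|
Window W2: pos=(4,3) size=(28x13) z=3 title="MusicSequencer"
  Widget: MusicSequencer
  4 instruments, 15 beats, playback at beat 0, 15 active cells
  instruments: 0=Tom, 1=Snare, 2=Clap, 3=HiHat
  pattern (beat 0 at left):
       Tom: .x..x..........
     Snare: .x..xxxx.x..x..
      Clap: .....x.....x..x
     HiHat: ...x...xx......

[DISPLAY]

                         ┏━━━━━━━━━━━━━━━━━━
                         ┃ FileEditor       
                         ┠──────────────────
━━━━━━━━━━━━━━━━━━━━┓    ┃█he pipeline valid
Sequencer           ┃━━━━┃Each component opt
────────────────────┨    ┃The architecture a
▼12345678901234     ┃────┃The algorithm proc
·█··█··········     ┃mail┃The algorithm proc
·█··████·█··█··     ┃dave┃The architecture i
·····█·····█··█     ┃caro┃Error handling gen
···█···██······     ┃dave┃The algorithm opti
                    ┃hank┃Each component ana
                    ┃bob7┃The process analyz
                    ┃ank1┃The architecture p
                    ┃k,ja┃This module monito
━━━━━━━━━━━━━━━━━━━━┛k,ha┃The system impleme
    ┃34,91.19,Berlin,alic┃Data processing pr
    ┗━━━━━━━━━━━━━━━━━━━━┃The system maintai
                         ┃The process manage
                         ┗━━━━━━━━━━━━━━━━━━


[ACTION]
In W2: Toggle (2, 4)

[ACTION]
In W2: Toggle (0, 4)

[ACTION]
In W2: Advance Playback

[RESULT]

                         ┏━━━━━━━━━━━━━━━━━━
                         ┃ FileEditor       
                         ┠──────────────────
━━━━━━━━━━━━━━━━━━━━┓    ┃█he pipeline valid
Sequencer           ┃━━━━┃Each component opt
────────────────────┨    ┃The architecture a
0▼2345678901234     ┃────┃The algorithm proc
·█·············     ┃mail┃The algorithm proc
·█··████·█··█··     ┃dave┃The architecture i
····██·····█··█     ┃caro┃Error handling gen
···█···██······     ┃dave┃The algorithm opti
                    ┃hank┃Each component ana
                    ┃bob7┃The process analyz
                    ┃ank1┃The architecture p
                    ┃k,ja┃This module monito
━━━━━━━━━━━━━━━━━━━━┛k,ha┃The system impleme
    ┃34,91.19,Berlin,alic┃Data processing pr
    ┗━━━━━━━━━━━━━━━━━━━━┃The system maintai
                         ┃The process manage
                         ┗━━━━━━━━━━━━━━━━━━


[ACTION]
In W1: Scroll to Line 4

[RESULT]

                         ┏━━━━━━━━━━━━━━━━━━
                         ┃ FileEditor       
                         ┠──────────────────
━━━━━━━━━━━━━━━━━━━━┓    ┃The algorithm proc
Sequencer           ┃━━━━┃The algorithm proc
────────────────────┨    ┃The architecture i
0▼2345678901234     ┃────┃Error handling gen
·█·············     ┃mail┃The algorithm opti
·█··████·█··█··     ┃dave┃Each component ana
····██·····█··█     ┃caro┃The process analyz
···█···██······     ┃dave┃The architecture p
                    ┃hank┃This module monito
                    ┃bob7┃The system impleme
                    ┃ank1┃Data processing pr
                    ┃k,ja┃The system maintai
━━━━━━━━━━━━━━━━━━━━┛k,ha┃The process manage
    ┃34,91.19,Berlin,alic┃The system transfo
    ┗━━━━━━━━━━━━━━━━━━━━┃                  
                         ┃This module optimi
                         ┗━━━━━━━━━━━━━━━━━━


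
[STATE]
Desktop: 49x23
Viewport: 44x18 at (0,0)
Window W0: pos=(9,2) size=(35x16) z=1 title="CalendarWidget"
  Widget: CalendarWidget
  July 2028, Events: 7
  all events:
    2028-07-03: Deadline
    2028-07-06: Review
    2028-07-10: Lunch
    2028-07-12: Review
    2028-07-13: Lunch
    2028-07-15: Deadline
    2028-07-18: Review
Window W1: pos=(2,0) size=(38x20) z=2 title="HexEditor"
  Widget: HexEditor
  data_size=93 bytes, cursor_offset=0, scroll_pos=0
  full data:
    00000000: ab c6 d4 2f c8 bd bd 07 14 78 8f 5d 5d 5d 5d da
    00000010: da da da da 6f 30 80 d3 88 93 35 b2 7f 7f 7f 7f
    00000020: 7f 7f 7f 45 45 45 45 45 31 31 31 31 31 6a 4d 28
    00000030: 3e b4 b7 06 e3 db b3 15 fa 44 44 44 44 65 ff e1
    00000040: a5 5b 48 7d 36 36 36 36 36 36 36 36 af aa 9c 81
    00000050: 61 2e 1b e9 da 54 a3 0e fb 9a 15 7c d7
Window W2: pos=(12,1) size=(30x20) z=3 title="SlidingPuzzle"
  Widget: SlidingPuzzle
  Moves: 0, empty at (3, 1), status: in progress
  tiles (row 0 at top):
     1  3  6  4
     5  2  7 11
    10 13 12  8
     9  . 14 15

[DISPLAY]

  ┏━━━━━━━━━━━━━━━━━━━━━━━━━━━━━━━━━━━━┓    
  ┃ HexEdito┏━━━━━━━━━━━━━━━━━━━━━━━━━━━━┓  
  ┠─────────┃ SlidingPuzzle              ┃━┓
  ┃00000000 ┠────────────────────────────┨ ┃
  ┃00000010 ┃┌────┬────┬────┬────┐       ┃─┨
  ┃00000020 ┃│  1 │  3 │  6 │  4 │       ┃ ┃
  ┃00000030 ┃├────┼────┼────┼────┤       ┃ ┃
  ┃00000040 ┃│  5 │  2 │  7 │ 11 │       ┃ ┃
  ┃00000050 ┃├────┼────┼────┼────┤       ┃ ┃
  ┃         ┃│ 10 │ 13 │ 12 │  8 │       ┃ ┃
  ┃         ┃├────┼────┼────┼────┤       ┃ ┃
  ┃         ┃│  9 │    │ 14 │ 15 │       ┃ ┃
  ┃         ┃└────┴────┴────┴────┘       ┃ ┃
  ┃         ┃Moves: 0                    ┃ ┃
  ┃         ┃                            ┃ ┃
  ┃         ┃                            ┃ ┃
  ┃         ┃                            ┃ ┃
  ┃         ┃                            ┃━┛


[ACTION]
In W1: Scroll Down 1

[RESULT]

  ┏━━━━━━━━━━━━━━━━━━━━━━━━━━━━━━━━━━━━┓    
  ┃ HexEdito┏━━━━━━━━━━━━━━━━━━━━━━━━━━━━┓  
  ┠─────────┃ SlidingPuzzle              ┃━┓
  ┃00000010 ┠────────────────────────────┨ ┃
  ┃00000020 ┃┌────┬────┬────┬────┐       ┃─┨
  ┃00000030 ┃│  1 │  3 │  6 │  4 │       ┃ ┃
  ┃00000040 ┃├────┼────┼────┼────┤       ┃ ┃
  ┃00000050 ┃│  5 │  2 │  7 │ 11 │       ┃ ┃
  ┃         ┃├────┼────┼────┼────┤       ┃ ┃
  ┃         ┃│ 10 │ 13 │ 12 │  8 │       ┃ ┃
  ┃         ┃├────┼────┼────┼────┤       ┃ ┃
  ┃         ┃│  9 │    │ 14 │ 15 │       ┃ ┃
  ┃         ┃└────┴────┴────┴────┘       ┃ ┃
  ┃         ┃Moves: 0                    ┃ ┃
  ┃         ┃                            ┃ ┃
  ┃         ┃                            ┃ ┃
  ┃         ┃                            ┃ ┃
  ┃         ┃                            ┃━┛


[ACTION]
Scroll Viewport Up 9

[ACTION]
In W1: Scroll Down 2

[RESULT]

  ┏━━━━━━━━━━━━━━━━━━━━━━━━━━━━━━━━━━━━┓    
  ┃ HexEdito┏━━━━━━━━━━━━━━━━━━━━━━━━━━━━┓  
  ┠─────────┃ SlidingPuzzle              ┃━┓
  ┃00000030 ┠────────────────────────────┨ ┃
  ┃00000040 ┃┌────┬────┬────┬────┐       ┃─┨
  ┃00000050 ┃│  1 │  3 │  6 │  4 │       ┃ ┃
  ┃         ┃├────┼────┼────┼────┤       ┃ ┃
  ┃         ┃│  5 │  2 │  7 │ 11 │       ┃ ┃
  ┃         ┃├────┼────┼────┼────┤       ┃ ┃
  ┃         ┃│ 10 │ 13 │ 12 │  8 │       ┃ ┃
  ┃         ┃├────┼────┼────┼────┤       ┃ ┃
  ┃         ┃│  9 │    │ 14 │ 15 │       ┃ ┃
  ┃         ┃└────┴────┴────┴────┘       ┃ ┃
  ┃         ┃Moves: 0                    ┃ ┃
  ┃         ┃                            ┃ ┃
  ┃         ┃                            ┃ ┃
  ┃         ┃                            ┃ ┃
  ┃         ┃                            ┃━┛


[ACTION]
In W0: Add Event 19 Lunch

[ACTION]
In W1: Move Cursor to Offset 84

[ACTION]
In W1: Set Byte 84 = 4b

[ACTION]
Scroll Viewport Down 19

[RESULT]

  ┃00000050 ┃│  1 │  3 │  6 │  4 │       ┃ ┃
  ┃         ┃├────┼────┼────┼────┤       ┃ ┃
  ┃         ┃│  5 │  2 │  7 │ 11 │       ┃ ┃
  ┃         ┃├────┼────┼────┼────┤       ┃ ┃
  ┃         ┃│ 10 │ 13 │ 12 │  8 │       ┃ ┃
  ┃         ┃├────┼────┼────┼────┤       ┃ ┃
  ┃         ┃│  9 │    │ 14 │ 15 │       ┃ ┃
  ┃         ┃└────┴────┴────┴────┘       ┃ ┃
  ┃         ┃Moves: 0                    ┃ ┃
  ┃         ┃                            ┃ ┃
  ┃         ┃                            ┃ ┃
  ┃         ┃                            ┃ ┃
  ┃         ┃                            ┃━┛
  ┃         ┃                            ┃  
  ┗━━━━━━━━━┃                            ┃  
            ┗━━━━━━━━━━━━━━━━━━━━━━━━━━━━┛  
                                            
                                            


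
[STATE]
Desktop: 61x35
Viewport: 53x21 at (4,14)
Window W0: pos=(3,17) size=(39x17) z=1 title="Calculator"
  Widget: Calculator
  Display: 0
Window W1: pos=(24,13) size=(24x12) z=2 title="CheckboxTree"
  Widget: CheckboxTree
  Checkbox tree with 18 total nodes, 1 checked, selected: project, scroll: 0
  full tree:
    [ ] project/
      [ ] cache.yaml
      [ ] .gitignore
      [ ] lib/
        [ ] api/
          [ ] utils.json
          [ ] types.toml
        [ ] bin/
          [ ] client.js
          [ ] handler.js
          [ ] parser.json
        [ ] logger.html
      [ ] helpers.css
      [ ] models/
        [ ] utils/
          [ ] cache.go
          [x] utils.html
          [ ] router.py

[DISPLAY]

                    ┃ CheckboxTree         ┃         
                    ┠──────────────────────┨         
                    ┃>[-] project/         ┃         
━━━━━━━━━━━━━━━━━━━━┃   [ ] cache.yaml     ┃         
 Calculator         ┃   [ ] .gitignore     ┃         
────────────────────┃   [ ] lib/           ┃         
                    ┃     [ ] api/         ┃         
┌───┬───┬───┬───┐   ┃       [ ] utils.json ┃         
│ 7 │ 8 │ 9 │ ÷ │   ┃       [ ] types.toml ┃         
├───┼───┼───┼───┤   ┃     [ ] bin/         ┃         
│ 4 │ 5 │ 6 │ × │   ┗━━━━━━━━━━━━━━━━━━━━━━┛         
├───┼───┼───┼───┤                    ┃               
│ 1 │ 2 │ 3 │ - │                    ┃               
├───┼───┼───┼───┤                    ┃               
│ 0 │ . │ = │ + │                    ┃               
├───┼───┼───┼───┤                    ┃               
│ C │ MC│ MR│ M+│                    ┃               
└───┴───┴───┴───┘                    ┃               
                                     ┃               
━━━━━━━━━━━━━━━━━━━━━━━━━━━━━━━━━━━━━┛               
                                                     


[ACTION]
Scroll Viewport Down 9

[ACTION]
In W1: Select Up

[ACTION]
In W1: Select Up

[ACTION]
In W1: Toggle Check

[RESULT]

                    ┃ CheckboxTree         ┃         
                    ┠──────────────────────┨         
                    ┃>[x] project/         ┃         
━━━━━━━━━━━━━━━━━━━━┃   [x] cache.yaml     ┃         
 Calculator         ┃   [x] .gitignore     ┃         
────────────────────┃   [x] lib/           ┃         
                    ┃     [x] api/         ┃         
┌───┬───┬───┬───┐   ┃       [x] utils.json ┃         
│ 7 │ 8 │ 9 │ ÷ │   ┃       [x] types.toml ┃         
├───┼───┼───┼───┤   ┃     [x] bin/         ┃         
│ 4 │ 5 │ 6 │ × │   ┗━━━━━━━━━━━━━━━━━━━━━━┛         
├───┼───┼───┼───┤                    ┃               
│ 1 │ 2 │ 3 │ - │                    ┃               
├───┼───┼───┼───┤                    ┃               
│ 0 │ . │ = │ + │                    ┃               
├───┼───┼───┼───┤                    ┃               
│ C │ MC│ MR│ M+│                    ┃               
└───┴───┴───┴───┘                    ┃               
                                     ┃               
━━━━━━━━━━━━━━━━━━━━━━━━━━━━━━━━━━━━━┛               
                                                     


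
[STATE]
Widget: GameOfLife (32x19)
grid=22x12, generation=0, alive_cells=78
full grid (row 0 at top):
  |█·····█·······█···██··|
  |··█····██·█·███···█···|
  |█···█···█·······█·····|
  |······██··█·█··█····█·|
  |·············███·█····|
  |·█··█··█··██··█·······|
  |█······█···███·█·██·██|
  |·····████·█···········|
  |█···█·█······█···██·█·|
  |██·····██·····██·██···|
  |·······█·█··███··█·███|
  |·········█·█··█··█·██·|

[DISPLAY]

Gen: 0                          
█·····█·······█···██··          
··█····██·█·███···█···          
█···█···█·······█·····          
······██··█·█··█····█·          
·············███·█····          
·█··█··█··██··█·······          
█······█···███·█·██·██          
·····████·█···········          
█···█·█······█···██·█·          
██·····██·····██·██···          
·······█·█··███··█·███          
·········█·█··█··█·██·          
                                
                                
                                
                                
                                
                                


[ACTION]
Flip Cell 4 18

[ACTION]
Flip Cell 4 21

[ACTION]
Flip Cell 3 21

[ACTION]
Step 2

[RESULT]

Gen: 2                          
·······█·····███·█·█··          
······█··█······██·█··          
······█··█··█····█·██·          
········█··█········██          
······██··█·██·██·····          
······█··██····█···█·█          
·········█····██···█··          
········███·····█·███·          
██····█··█··█·█·████·█          
██····██··██·█·█····█·          
······█···█·█········█          
········█·█··█······█·          
                                
                                
                                
                                
                                
                                


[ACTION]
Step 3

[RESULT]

Gen: 5                          
··············█·······          
·············█··██·██·          
···········█·····█·█·█          
···········█····██·█·█          
·····██········█··██··          
··········█··██·█·····          
··········█·····██····          
··········█··█··███···          
██···████·█·█······██·          
██··█·····█·█···█·····          
·····█·██···██··█··█··          
······██···███···█····          
                                
                                
                                
                                
                                
                                
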